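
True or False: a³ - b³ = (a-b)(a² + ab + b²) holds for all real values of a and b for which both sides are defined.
Claim: a³ - b³ = (a-b)(a² + ab + b²).
Reasoning: Expand the right side: (a-b)(a² + ab + b²) = a³ + a²b + ab² - a²b - ab² - b³ = a³ - b³ (the middle terms cancel in pairs).
So the two sides agree for all real values of a and b for which both sides are defined.

Conclusion: True.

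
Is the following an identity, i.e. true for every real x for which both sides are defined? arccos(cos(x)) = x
Claim: arccos(cos(x)) = x.
Test a specific point where both sides are defined: x = -π/2.
LHS = arccos(cos(x)) ≈ 1.5708
RHS = x ≈ -1.5708
Since 1.5708 ≠ -1.5708, the equation fails at this point, so it cannot hold for every real x for which both sides are defined.
arccos only returns values in [0, π], so arccos(cos(x)) = x holds only for x in that interval, not for all real x.

Conclusion: No, this is NOT an identity.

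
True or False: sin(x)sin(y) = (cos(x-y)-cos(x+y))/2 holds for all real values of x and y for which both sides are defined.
True.

Claim: sin(x)sin(y) = (cos(x-y)-cos(x+y))/2.
Reasoning: cos(x-y) = cos(x)cos(y) + sin(x)sin(y) and cos(x+y) = cos(x)cos(y) - sin(x)sin(y). Subtracting, cos(x-y) - cos(x+y) = 2sin(x)sin(y); divide by 2.
So the two sides agree for all real values of x and y for which both sides are defined.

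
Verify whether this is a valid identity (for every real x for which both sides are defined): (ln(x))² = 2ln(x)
No, this is NOT an identity.

Claim: (ln(x))² = 2ln(x).
Test a specific point where both sides are defined: x = 5.
LHS = (ln(x))² ≈ 2.5903
RHS = 2ln(x) ≈ 3.2189
Since 2.5903 ≠ 3.2189, the equation fails at this point, so it cannot hold for every real x for which both sides are defined.
2ln(x) equals ln(x²), which is not the same as (ln x)².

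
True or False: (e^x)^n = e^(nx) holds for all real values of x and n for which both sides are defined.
True.

Claim: (e^x)^n = e^(nx).
Reasoning: e^x is a positive real number, and for a positive base B and real exponent n, B^n = e^(n·ln B). With B = e^x, ln B = x, so (e^x)^n = e^(n·x).
So the two sides agree for all real values of x and n for which both sides are defined.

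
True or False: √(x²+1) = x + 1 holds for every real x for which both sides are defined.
False.

Claim: √(x²+1) = x + 1.
Test a specific point where both sides are defined: x = 1.
LHS = √(x²+1) ≈ 1.4142
RHS = x + 1 ≈ 2.0000
Since 1.4142 ≠ 2.0000, the equation fails at this point, so it cannot hold for every real x for which both sides are defined.
(x+1)² = x² + 2x + 1 ≠ x² + 1 unless x = 0.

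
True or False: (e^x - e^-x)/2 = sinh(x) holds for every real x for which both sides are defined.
True.

Claim: (e^x - e^-x)/2 = sinh(x).
Reasoning: This is exactly the definition of the hyperbolic sine: sinh(x) := (e^x - e^-x)/2.
So the two sides agree for every real x for which both sides are defined.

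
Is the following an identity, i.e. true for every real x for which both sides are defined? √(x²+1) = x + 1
Claim: √(x²+1) = x + 1.
Test a specific point where both sides are defined: x = 5.
LHS = √(x²+1) ≈ 5.0990
RHS = x + 1 ≈ 6.0000
Since 5.0990 ≠ 6.0000, the equation fails at this point, so it cannot hold for every real x for which both sides are defined.
(x+1)² = x² + 2x + 1 ≠ x² + 1 unless x = 0.

Conclusion: No, this is NOT an identity.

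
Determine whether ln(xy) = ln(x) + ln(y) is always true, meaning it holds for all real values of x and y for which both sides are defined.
Yes, this is an identity.

Claim: ln(xy) = ln(x) + ln(y).
Reasoning: Both sides are simultaneously defined only when x, y > 0. Write x = e^p, y = e^q (p = ln x, q = ln y). Then xy = e^p · e^q = e^(p+q), so ln(xy) = p + q = ln(x) + ln(y).
So the two sides agree for all real values of x and y for which both sides are defined.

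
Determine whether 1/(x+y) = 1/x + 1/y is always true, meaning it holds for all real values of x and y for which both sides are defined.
No, this is NOT an identity.

Claim: 1/(x+y) = 1/x + 1/y.
Test a specific point where both sides are defined: x = 3, y = 3/2.
LHS = 1/(x+y) ≈ 0.2222
RHS = 1/x + 1/y ≈ 1.0000
Since 0.2222 ≠ 1.0000, the equation fails at this point, so it cannot hold for all real values of x and y for which both sides are defined.
1/x + 1/y = (x+y)/(xy), which is not 1/(x+y).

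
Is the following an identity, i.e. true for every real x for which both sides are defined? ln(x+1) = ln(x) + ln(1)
Claim: ln(x+1) = ln(x) + ln(1).
Test a specific point where both sides are defined: x = 3/2.
LHS = ln(x+1) ≈ 0.9163
RHS = ln(x) + ln(1) ≈ 0.4055
Since 0.9163 ≠ 0.4055, the equation fails at this point, so it cannot hold for every real x for which both sides are defined.
ln(1) = 0, so the right side is just ln(x), which differs from ln(x+1).

Conclusion: No, this is NOT an identity.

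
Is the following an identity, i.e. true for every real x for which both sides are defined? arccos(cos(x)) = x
Claim: arccos(cos(x)) = x.
Test a specific point where both sides are defined: x = -π/6.
LHS = arccos(cos(x)) ≈ 0.5236
RHS = x ≈ -0.5236
Since 0.5236 ≠ -0.5236, the equation fails at this point, so it cannot hold for every real x for which both sides are defined.
arccos only returns values in [0, π], so arccos(cos(x)) = x holds only for x in that interval, not for all real x.

Conclusion: No, this is NOT an identity.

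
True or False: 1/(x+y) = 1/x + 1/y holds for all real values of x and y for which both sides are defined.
Claim: 1/(x+y) = 1/x + 1/y.
Test a specific point where both sides are defined: x = 1/2, y = 5.
LHS = 1/(x+y) ≈ 0.1818
RHS = 1/x + 1/y ≈ 2.2000
Since 0.1818 ≠ 2.2000, the equation fails at this point, so it cannot hold for all real values of x and y for which both sides are defined.
1/x + 1/y = (x+y)/(xy), which is not 1/(x+y).

Conclusion: False.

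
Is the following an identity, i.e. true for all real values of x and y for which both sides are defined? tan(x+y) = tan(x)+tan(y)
Claim: tan(x+y) = tan(x)+tan(y).
Test a specific point where both sides are defined: x = -π/4, y = -π/6.
LHS = tan(x+y) ≈ -3.7321
RHS = tan(x)+tan(y) ≈ -1.5774
Since -3.7321 ≠ -1.5774, the equation fails at this point, so it cannot hold for all real values of x and y for which both sides are defined.
The correct formula is tan(x+y) = (tan(x) + tan(y))/(1 - tan(x)tan(y)).

Conclusion: No, this is NOT an identity.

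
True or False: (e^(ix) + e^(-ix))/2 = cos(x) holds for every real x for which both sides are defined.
True.

Claim: (e^(ix) + e^(-ix))/2 = cos(x).
Reasoning: By Euler's formula e^(ix) = cos(x) + i·sin(x) and e^(-ix) = cos(x) - i·sin(x). Adding cancels the sine terms: e^(ix) + e^(-ix) = 2cos(x); divide by 2.
So the two sides agree for every real x for which both sides are defined.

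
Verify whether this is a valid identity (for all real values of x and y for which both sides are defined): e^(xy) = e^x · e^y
No, this is NOT an identity.

Claim: e^(xy) = e^x · e^y.
Test a specific point where both sides are defined: x = 2, y = 3.
LHS = e^(xy) ≈ 403.4288
RHS = e^x · e^y ≈ 148.4132
Since 403.4288 ≠ 148.4132, the equation fails at this point, so it cannot hold for all real values of x and y for which both sides are defined.
e^x · e^y = e^(x+y), not e^(xy).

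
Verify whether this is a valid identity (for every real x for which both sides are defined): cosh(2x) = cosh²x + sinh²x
Yes, this is an identity.

Claim: cosh(2x) = cosh²x + sinh²x.
Reasoning: cosh²x = (e^(2x) + 2 + e^(-2x))/4 and sinh²x = (e^(2x) - 2 + e^(-2x))/4. Adding gives (2e^(2x) + 2e^(-2x))/4 = (e^(2x) + e^(-2x))/2 = cosh(2x).
So the two sides agree for every real x for which both sides are defined.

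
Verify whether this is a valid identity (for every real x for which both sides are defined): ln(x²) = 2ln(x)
Yes, this is an identity.

Claim: ln(x²) = 2ln(x).
Reasoning: The right side requires x > 0. For x > 0, x² = (e^(ln x))² = e^(2ln x), so ln(x²) = 2ln(x). (For x < 0 the right side is undefined, so those values are outside the claim.)
So the two sides agree for every real x for which both sides are defined.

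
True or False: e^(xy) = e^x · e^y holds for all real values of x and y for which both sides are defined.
False.

Claim: e^(xy) = e^x · e^y.
Test a specific point where both sides are defined: x = 4, y = -2.
LHS = e^(xy) ≈ 0.0003
RHS = e^x · e^y ≈ 7.3891
Since 0.0003 ≠ 7.3891, the equation fails at this point, so it cannot hold for all real values of x and y for which both sides are defined.
e^x · e^y = e^(x+y), not e^(xy).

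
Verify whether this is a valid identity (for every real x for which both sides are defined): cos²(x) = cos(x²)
No, this is NOT an identity.

Claim: cos²(x) = cos(x²).
Test a specific point where both sides are defined: x = -π/2.
LHS = cos²(x) ≈ 0.0000
RHS = cos(x²) ≈ -0.7812
Since 0.0000 ≠ -0.7812, the equation fails at this point, so it cannot hold for every real x for which both sides are defined.
cos²(x) means (cos x)², squaring the output; cos(x²) squares the input. These are different functions.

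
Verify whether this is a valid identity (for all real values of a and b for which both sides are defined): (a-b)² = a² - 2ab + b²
Claim: (a-b)² = a² - 2ab + b².
Reasoning: Expand: (a-b)² = (a-b)(a-b) = a·a - a·b - b·a + b·b = a² - 2ab + b².
So the two sides agree for all real values of a and b for which both sides are defined.

Conclusion: Yes, this is an identity.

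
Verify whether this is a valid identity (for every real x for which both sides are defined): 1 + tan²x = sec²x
Yes, this is an identity.

Claim: 1 + tan²x = sec²x.
Reasoning: Start from sin²x + cos²x = 1 and divide every term by cos²x (allowed wherever tan x and sec x are defined): tan²x + 1 = 1/cos²x = sec²x.
So the two sides agree for every real x for which both sides are defined.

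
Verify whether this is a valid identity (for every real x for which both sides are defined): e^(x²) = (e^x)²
No, this is NOT an identity.

Claim: e^(x²) = (e^x)².
Test a specific point where both sides are defined: x = 3/2.
LHS = e^(x²) ≈ 9.4877
RHS = (e^x)² ≈ 20.0855
Since 9.4877 ≠ 20.0855, the equation fails at this point, so it cannot hold for every real x for which both sides are defined.
(e^x)² = e^(2x), and 2x ≠ x² in general.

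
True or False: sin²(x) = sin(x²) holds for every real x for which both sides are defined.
False.

Claim: sin²(x) = sin(x²).
Test a specific point where both sides are defined: x = 3π/4.
LHS = sin²(x) ≈ 0.5000
RHS = sin(x²) ≈ -0.6680
Since 0.5000 ≠ -0.6680, the equation fails at this point, so it cannot hold for every real x for which both sides are defined.
sin²(x) means (sin x)², squaring the output; sin(x²) squares the input. These are different functions.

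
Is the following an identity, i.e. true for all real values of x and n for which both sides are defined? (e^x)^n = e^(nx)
Yes, this is an identity.

Claim: (e^x)^n = e^(nx).
Reasoning: e^x is a positive real number, and for a positive base B and real exponent n, B^n = e^(n·ln B). With B = e^x, ln B = x, so (e^x)^n = e^(n·x).
So the two sides agree for all real values of x and n for which both sides are defined.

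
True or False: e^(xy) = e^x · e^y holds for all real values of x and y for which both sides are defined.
Claim: e^(xy) = e^x · e^y.
Test a specific point where both sides are defined: x = 2, y = 3.
LHS = e^(xy) ≈ 403.4288
RHS = e^x · e^y ≈ 148.4132
Since 403.4288 ≠ 148.4132, the equation fails at this point, so it cannot hold for all real values of x and y for which both sides are defined.
e^x · e^y = e^(x+y), not e^(xy).

Conclusion: False.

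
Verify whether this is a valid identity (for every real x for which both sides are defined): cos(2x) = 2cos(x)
No, this is NOT an identity.

Claim: cos(2x) = 2cos(x).
Test a specific point where both sides are defined: x = -π/6.
LHS = cos(2x) ≈ 0.5000
RHS = 2cos(x) ≈ 1.7321
Since 0.5000 ≠ 1.7321, the equation fails at this point, so it cannot hold for every real x for which both sides are defined.
The correct double-angle formula is cos(2x) = cos²x - sin²x.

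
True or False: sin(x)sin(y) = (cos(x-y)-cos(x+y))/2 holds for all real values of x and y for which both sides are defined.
True.

Claim: sin(x)sin(y) = (cos(x-y)-cos(x+y))/2.
Reasoning: cos(x-y) = cos(x)cos(y) + sin(x)sin(y) and cos(x+y) = cos(x)cos(y) - sin(x)sin(y). Subtracting, cos(x-y) - cos(x+y) = 2sin(x)sin(y); divide by 2.
So the two sides agree for all real values of x and y for which both sides are defined.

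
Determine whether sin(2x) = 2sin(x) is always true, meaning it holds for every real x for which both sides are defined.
No, this is NOT an identity.

Claim: sin(2x) = 2sin(x).
Test a specific point where both sides are defined: x = π/4.
LHS = sin(2x) ≈ 1.0000
RHS = 2sin(x) ≈ 1.4142
Since 1.0000 ≠ 1.4142, the equation fails at this point, so it cannot hold for every real x for which both sides are defined.
The correct double-angle formula is sin(2x) = 2sin(x)cos(x).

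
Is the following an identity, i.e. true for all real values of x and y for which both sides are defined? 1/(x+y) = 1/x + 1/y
No, this is NOT an identity.

Claim: 1/(x+y) = 1/x + 1/y.
Test a specific point where both sides are defined: x = -1, y = 5.
LHS = 1/(x+y) ≈ 0.2500
RHS = 1/x + 1/y ≈ -0.8000
Since 0.2500 ≠ -0.8000, the equation fails at this point, so it cannot hold for all real values of x and y for which both sides are defined.
1/x + 1/y = (x+y)/(xy), which is not 1/(x+y).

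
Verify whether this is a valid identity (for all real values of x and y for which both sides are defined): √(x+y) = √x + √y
No, this is NOT an identity.

Claim: √(x+y) = √x + √y.
Test a specific point where both sides are defined: x = 1, y = 1.
LHS = √(x+y) ≈ 1.4142
RHS = √x + √y ≈ 2.0000
Since 1.4142 ≠ 2.0000, the equation fails at this point, so it cannot hold for all real values of x and y for which both sides are defined.
Squaring the right side gives x + 2√(xy) + y, not x + y.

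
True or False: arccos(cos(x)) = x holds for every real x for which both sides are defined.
Claim: arccos(cos(x)) = x.
Test a specific point where both sides are defined: x = -π/6.
LHS = arccos(cos(x)) ≈ 0.5236
RHS = x ≈ -0.5236
Since 0.5236 ≠ -0.5236, the equation fails at this point, so it cannot hold for every real x for which both sides are defined.
arccos only returns values in [0, π], so arccos(cos(x)) = x holds only for x in that interval, not for all real x.

Conclusion: False.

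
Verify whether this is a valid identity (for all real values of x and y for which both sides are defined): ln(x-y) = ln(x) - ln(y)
Claim: ln(x-y) = ln(x) - ln(y).
Test a specific point where both sides are defined: x = 4, y = 1/2.
LHS = ln(x-y) ≈ 1.2528
RHS = ln(x) - ln(y) ≈ 2.0794
Since 1.2528 ≠ 2.0794, the equation fails at this point, so it cannot hold for all real values of x and y for which both sides are defined.
ln(x) - ln(y) = ln(x/y), not ln(x-y).

Conclusion: No, this is NOT an identity.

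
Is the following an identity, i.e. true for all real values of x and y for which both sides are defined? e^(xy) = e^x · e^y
Claim: e^(xy) = e^x · e^y.
Test a specific point where both sides are defined: x = 3/2, y = 1.
LHS = e^(xy) ≈ 4.4817
RHS = e^x · e^y ≈ 12.1825
Since 4.4817 ≠ 12.1825, the equation fails at this point, so it cannot hold for all real values of x and y for which both sides are defined.
e^x · e^y = e^(x+y), not e^(xy).

Conclusion: No, this is NOT an identity.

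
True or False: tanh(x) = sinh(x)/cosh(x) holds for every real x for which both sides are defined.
True.

Claim: tanh(x) = sinh(x)/cosh(x).
Reasoning: tanh(x) is defined as sinh(x)/cosh(x) = (e^x - e^-x)/(e^x + e^-x); cosh(x) ≥ 1 is never zero, so this holds for every real x.
So the two sides agree for every real x for which both sides are defined.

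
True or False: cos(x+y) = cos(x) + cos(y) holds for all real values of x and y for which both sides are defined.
False.

Claim: cos(x+y) = cos(x) + cos(y).
Test a specific point where both sides are defined: x = π/4, y = π/6.
LHS = cos(x+y) ≈ 0.2588
RHS = cos(x) + cos(y) ≈ 1.5731
Since 0.2588 ≠ 1.5731, the equation fails at this point, so it cannot hold for all real values of x and y for which both sides are defined.
The correct expansion is cos(x+y) = cos(x)cos(y) - sin(x)sin(y); cosine is not additive.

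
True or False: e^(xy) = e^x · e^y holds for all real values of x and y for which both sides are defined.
Claim: e^(xy) = e^x · e^y.
Test a specific point where both sides are defined: x = -1, y = -1.
LHS = e^(xy) ≈ 2.7183
RHS = e^x · e^y ≈ 0.1353
Since 2.7183 ≠ 0.1353, the equation fails at this point, so it cannot hold for all real values of x and y for which both sides are defined.
e^x · e^y = e^(x+y), not e^(xy).

Conclusion: False.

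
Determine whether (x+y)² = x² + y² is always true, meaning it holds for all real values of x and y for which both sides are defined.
Claim: (x+y)² = x² + y².
Test a specific point where both sides are defined: x = 3, y = 1/2.
LHS = (x+y)² ≈ 12.2500
RHS = x² + y² ≈ 9.2500
Since 12.2500 ≠ 9.2500, the equation fails at this point, so it cannot hold for all real values of x and y for which both sides are defined.
The correct expansion is (x+y)² = x² + 2xy + y²; the cross term 2xy is missing.

Conclusion: No, this is NOT an identity.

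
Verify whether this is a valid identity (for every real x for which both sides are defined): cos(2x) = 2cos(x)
Claim: cos(2x) = 2cos(x).
Test a specific point where both sides are defined: x = π/4.
LHS = cos(2x) ≈ 0.0000
RHS = 2cos(x) ≈ 1.4142
Since 0.0000 ≠ 1.4142, the equation fails at this point, so it cannot hold for every real x for which both sides are defined.
The correct double-angle formula is cos(2x) = cos²x - sin²x.

Conclusion: No, this is NOT an identity.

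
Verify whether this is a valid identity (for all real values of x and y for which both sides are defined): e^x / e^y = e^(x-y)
Yes, this is an identity.

Claim: e^x / e^y = e^(x-y).
Reasoning: 1/e^y = e^(-y), so e^x / e^y = e^x · e^(-y) = e^(x + (-y)) = e^(x-y) by the product rule for exponents.
So the two sides agree for all real values of x and y for which both sides are defined.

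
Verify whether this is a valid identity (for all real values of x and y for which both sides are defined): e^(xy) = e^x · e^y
Claim: e^(xy) = e^x · e^y.
Test a specific point where both sides are defined: x = -1, y = 2.
LHS = e^(xy) ≈ 0.1353
RHS = e^x · e^y ≈ 2.7183
Since 0.1353 ≠ 2.7183, the equation fails at this point, so it cannot hold for all real values of x and y for which both sides are defined.
e^x · e^y = e^(x+y), not e^(xy).

Conclusion: No, this is NOT an identity.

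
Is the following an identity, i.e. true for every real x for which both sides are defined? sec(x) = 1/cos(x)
Claim: sec(x) = 1/cos(x).
Reasoning: sec(x) is by definition the reciprocal of cos(x), wherever cos(x) ≠ 0.
So the two sides agree for every real x for which both sides are defined.

Conclusion: Yes, this is an identity.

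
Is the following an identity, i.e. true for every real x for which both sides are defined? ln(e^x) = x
Claim: ln(e^x) = x.
Reasoning: ln is the inverse of the exponential: ln(e^x) asks for the exponent p with e^p = e^x, and since e^p is one-to-one that exponent is p = x.
So the two sides agree for every real x for which both sides are defined.

Conclusion: Yes, this is an identity.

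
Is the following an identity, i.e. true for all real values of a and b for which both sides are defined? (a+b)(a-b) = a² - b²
Yes, this is an identity.

Claim: (a+b)(a-b) = a² - b².
Reasoning: Expand: (a+b)(a-b) = a² - ab + ba - b² = a² - b² (the cross terms cancel).
So the two sides agree for all real values of a and b for which both sides are defined.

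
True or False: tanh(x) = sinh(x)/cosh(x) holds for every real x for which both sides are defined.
True.

Claim: tanh(x) = sinh(x)/cosh(x).
Reasoning: tanh(x) is defined as sinh(x)/cosh(x) = (e^x - e^-x)/(e^x + e^-x); cosh(x) ≥ 1 is never zero, so this holds for every real x.
So the two sides agree for every real x for which both sides are defined.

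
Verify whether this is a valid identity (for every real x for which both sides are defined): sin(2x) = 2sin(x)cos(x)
Claim: sin(2x) = 2sin(x)cos(x).
Reasoning: Put y = x in the addition formula sin(x+y) = sin(x)cos(y) + cos(x)sin(y): sin(2x) = sin(x)cos(x) + cos(x)sin(x) = 2sin(x)cos(x).
So the two sides agree for every real x for which both sides are defined.

Conclusion: Yes, this is an identity.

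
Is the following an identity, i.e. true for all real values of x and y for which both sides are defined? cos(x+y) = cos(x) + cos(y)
No, this is NOT an identity.

Claim: cos(x+y) = cos(x) + cos(y).
Test a specific point where both sides are defined: x = 2π/3, y = -π/4.
LHS = cos(x+y) ≈ 0.2588
RHS = cos(x) + cos(y) ≈ 0.2071
Since 0.2588 ≠ 0.2071, the equation fails at this point, so it cannot hold for all real values of x and y for which both sides are defined.
The correct expansion is cos(x+y) = cos(x)cos(y) - sin(x)sin(y); cosine is not additive.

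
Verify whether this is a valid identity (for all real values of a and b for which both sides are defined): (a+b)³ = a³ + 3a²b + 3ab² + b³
Yes, this is an identity.

Claim: (a+b)³ = a³ + 3a²b + 3ab² + b³.
Reasoning: (a+b)³ = (a+b)(a+b)² = (a+b)(a² + 2ab + b²) = a³ + 2a²b + ab² + a²b + 2ab² + b³ = a³ + 3a²b + 3ab² + b³.
So the two sides agree for all real values of a and b for which both sides are defined.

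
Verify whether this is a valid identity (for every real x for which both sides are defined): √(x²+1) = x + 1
No, this is NOT an identity.

Claim: √(x²+1) = x + 1.
Test a specific point where both sides are defined: x = 1.
LHS = √(x²+1) ≈ 1.4142
RHS = x + 1 ≈ 2.0000
Since 1.4142 ≠ 2.0000, the equation fails at this point, so it cannot hold for every real x for which both sides are defined.
(x+1)² = x² + 2x + 1 ≠ x² + 1 unless x = 0.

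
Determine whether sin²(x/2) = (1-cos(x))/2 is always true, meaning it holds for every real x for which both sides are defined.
Claim: sin²(x/2) = (1-cos(x))/2.
Reasoning: Use cos(2θ) = 1 - 2sin²θ with θ = x/2: cos(x) = 1 - 2sin²(x/2). Solving for sin²(x/2) gives (1 - cos(x))/2.
So the two sides agree for every real x for which both sides are defined.

Conclusion: Yes, this is an identity.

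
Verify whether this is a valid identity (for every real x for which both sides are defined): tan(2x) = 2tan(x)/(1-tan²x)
Yes, this is an identity.

Claim: tan(2x) = 2tan(x)/(1-tan²x).
Reasoning: tan(2x) = sin(2x)/cos(2x) = 2sin(x)cos(x) / (cos²x - sin²x). Divide numerator and denominator by cos²x: 2tan(x) / (1 - tan²x).
So the two sides agree for every real x for which both sides are defined.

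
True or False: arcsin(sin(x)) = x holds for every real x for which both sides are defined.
Claim: arcsin(sin(x)) = x.
Test a specific point where both sides are defined: x = 2π/3.
LHS = arcsin(sin(x)) ≈ 1.0472
RHS = x ≈ 2.0944
Since 1.0472 ≠ 2.0944, the equation fails at this point, so it cannot hold for every real x for which both sides are defined.
arcsin only returns values in [-π/2, π/2], so arcsin(sin(x)) = x holds only for x in that interval, not for all real x.

Conclusion: False.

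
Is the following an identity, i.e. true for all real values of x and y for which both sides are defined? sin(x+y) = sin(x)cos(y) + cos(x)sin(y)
Claim: sin(x+y) = sin(x)cos(y) + cos(x)sin(y).
Reasoning: By Euler's formula e^(i(x+y)) = e^(ix)·e^(iy) = (cos x + i·sin x)(cos y + i·sin y). The imaginary part of the left side is sin(x+y); the imaginary part of the product is sin(x)cos(y) + cos(x)sin(y).
So the two sides agree for all real values of x and y for which both sides are defined.

Conclusion: Yes, this is an identity.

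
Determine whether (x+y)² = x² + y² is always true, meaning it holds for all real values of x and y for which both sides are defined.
No, this is NOT an identity.

Claim: (x+y)² = x² + y².
Test a specific point where both sides are defined: x = 3, y = -3.
LHS = (x+y)² ≈ 0.0000
RHS = x² + y² ≈ 18.0000
Since 0.0000 ≠ 18.0000, the equation fails at this point, so it cannot hold for all real values of x and y for which both sides are defined.
The correct expansion is (x+y)² = x² + 2xy + y²; the cross term 2xy is missing.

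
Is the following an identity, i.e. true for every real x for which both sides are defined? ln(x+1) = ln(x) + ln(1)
Claim: ln(x+1) = ln(x) + ln(1).
Test a specific point where both sides are defined: x = 1.
LHS = ln(x+1) ≈ 0.6931
RHS = ln(x) + ln(1) ≈ 0.0000
Since 0.6931 ≠ 0.0000, the equation fails at this point, so it cannot hold for every real x for which both sides are defined.
ln(1) = 0, so the right side is just ln(x), which differs from ln(x+1).

Conclusion: No, this is NOT an identity.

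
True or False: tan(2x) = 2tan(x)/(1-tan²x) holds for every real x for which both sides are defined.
Claim: tan(2x) = 2tan(x)/(1-tan²x).
Reasoning: tan(2x) = sin(2x)/cos(2x) = 2sin(x)cos(x) / (cos²x - sin²x). Divide numerator and denominator by cos²x: 2tan(x) / (1 - tan²x).
So the two sides agree for every real x for which both sides are defined.

Conclusion: True.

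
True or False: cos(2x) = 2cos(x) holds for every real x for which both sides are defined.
False.

Claim: cos(2x) = 2cos(x).
Test a specific point where both sides are defined: x = 2π/3.
LHS = cos(2x) ≈ -0.5000
RHS = 2cos(x) ≈ -1.0000
Since -0.5000 ≠ -1.0000, the equation fails at this point, so it cannot hold for every real x for which both sides are defined.
The correct double-angle formula is cos(2x) = cos²x - sin²x.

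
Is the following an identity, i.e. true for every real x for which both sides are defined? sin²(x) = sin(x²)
Claim: sin²(x) = sin(x²).
Test a specific point where both sides are defined: x = π/3.
LHS = sin²(x) ≈ 0.7500
RHS = sin(x²) ≈ 0.8897
Since 0.7500 ≠ 0.8897, the equation fails at this point, so it cannot hold for every real x for which both sides are defined.
sin²(x) means (sin x)², squaring the output; sin(x²) squares the input. These are different functions.

Conclusion: No, this is NOT an identity.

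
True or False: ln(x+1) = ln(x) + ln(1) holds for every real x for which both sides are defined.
Claim: ln(x+1) = ln(x) + ln(1).
Test a specific point where both sides are defined: x = 1.
LHS = ln(x+1) ≈ 0.6931
RHS = ln(x) + ln(1) ≈ 0.0000
Since 0.6931 ≠ 0.0000, the equation fails at this point, so it cannot hold for every real x for which both sides are defined.
ln(1) = 0, so the right side is just ln(x), which differs from ln(x+1).

Conclusion: False.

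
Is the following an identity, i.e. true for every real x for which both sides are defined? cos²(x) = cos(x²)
No, this is NOT an identity.

Claim: cos²(x) = cos(x²).
Test a specific point where both sides are defined: x = 3π/4.
LHS = cos²(x) ≈ 0.5000
RHS = cos(x²) ≈ 0.7442
Since 0.5000 ≠ 0.7442, the equation fails at this point, so it cannot hold for every real x for which both sides are defined.
cos²(x) means (cos x)², squaring the output; cos(x²) squares the input. These are different functions.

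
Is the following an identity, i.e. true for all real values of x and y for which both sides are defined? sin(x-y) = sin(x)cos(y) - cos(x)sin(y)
Yes, this is an identity.

Claim: sin(x-y) = sin(x)cos(y) - cos(x)sin(y).
Reasoning: Replace y by -y in sin(x+y) = sin(x)cos(y) + cos(x)sin(y) and use cos(-y) = cos(y), sin(-y) = -sin(y): sin(x-y) = sin(x)cos(y) - cos(x)sin(y).
So the two sides agree for all real values of x and y for which both sides are defined.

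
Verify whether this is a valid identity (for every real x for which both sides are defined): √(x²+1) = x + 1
No, this is NOT an identity.

Claim: √(x²+1) = x + 1.
Test a specific point where both sides are defined: x = -1.
LHS = √(x²+1) ≈ 1.4142
RHS = x + 1 ≈ 0.0000
Since 1.4142 ≠ 0.0000, the equation fails at this point, so it cannot hold for every real x for which both sides are defined.
(x+1)² = x² + 2x + 1 ≠ x² + 1 unless x = 0.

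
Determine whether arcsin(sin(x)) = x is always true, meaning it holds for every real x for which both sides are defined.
Claim: arcsin(sin(x)) = x.
Test a specific point where both sides are defined: x = 3π/4.
LHS = arcsin(sin(x)) ≈ 0.7854
RHS = x ≈ 2.3562
Since 0.7854 ≠ 2.3562, the equation fails at this point, so it cannot hold for every real x for which both sides are defined.
arcsin only returns values in [-π/2, π/2], so arcsin(sin(x)) = x holds only for x in that interval, not for all real x.

Conclusion: No, this is NOT an identity.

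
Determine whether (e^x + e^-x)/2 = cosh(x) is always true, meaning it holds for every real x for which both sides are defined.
Yes, this is an identity.

Claim: (e^x + e^-x)/2 = cosh(x).
Reasoning: This is exactly the definition of the hyperbolic cosine: cosh(x) := (e^x + e^-x)/2.
So the two sides agree for every real x for which both sides are defined.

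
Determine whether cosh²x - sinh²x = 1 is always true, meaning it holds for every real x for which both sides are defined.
Yes, this is an identity.

Claim: cosh²x - sinh²x = 1.
Reasoning: With cosh(x) = (e^x + e^-x)/2 and sinh(x) = (e^x - e^-x)/2: cosh²x = (e^(2x) + 2 + e^(-2x))/4 and sinh²x = (e^(2x) - 2 + e^(-2x))/4. Subtracting leaves 4/4 = 1.
So the two sides agree for every real x for which both sides are defined.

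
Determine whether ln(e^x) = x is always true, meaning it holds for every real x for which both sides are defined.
Yes, this is an identity.

Claim: ln(e^x) = x.
Reasoning: ln is the inverse of the exponential: ln(e^x) asks for the exponent p with e^p = e^x, and since e^p is one-to-one that exponent is p = x.
So the two sides agree for every real x for which both sides are defined.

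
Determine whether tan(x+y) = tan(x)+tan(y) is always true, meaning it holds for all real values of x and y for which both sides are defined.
Claim: tan(x+y) = tan(x)+tan(y).
Test a specific point where both sides are defined: x = π/6, y = -π/3.
LHS = tan(x+y) ≈ -0.5774
RHS = tan(x)+tan(y) ≈ -1.1547
Since -0.5774 ≠ -1.1547, the equation fails at this point, so it cannot hold for all real values of x and y for which both sides are defined.
The correct formula is tan(x+y) = (tan(x) + tan(y))/(1 - tan(x)tan(y)).

Conclusion: No, this is NOT an identity.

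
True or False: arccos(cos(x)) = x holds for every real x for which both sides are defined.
False.

Claim: arccos(cos(x)) = x.
Test a specific point where both sides are defined: x = -π/4.
LHS = arccos(cos(x)) ≈ 0.7854
RHS = x ≈ -0.7854
Since 0.7854 ≠ -0.7854, the equation fails at this point, so it cannot hold for every real x for which both sides are defined.
arccos only returns values in [0, π], so arccos(cos(x)) = x holds only for x in that interval, not for all real x.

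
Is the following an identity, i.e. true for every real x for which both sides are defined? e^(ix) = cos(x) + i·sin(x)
Yes, this is an identity.

Claim: e^(ix) = cos(x) + i·sin(x).
Reasoning: Euler's formula. Expand e^(ix) = Σ (ix)^k / k!. Since i² = -1, the even-k terms are Σ (-1)^m x^(2m)/(2m)! = cos(x) and the odd-k terms are i · Σ (-1)^m x^(2m+1)/(2m+1)! = i·sin(x).
So the two sides agree for every real x for which both sides are defined.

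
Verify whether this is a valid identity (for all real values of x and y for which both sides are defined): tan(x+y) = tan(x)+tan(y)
Claim: tan(x+y) = tan(x)+tan(y).
Test a specific point where both sides are defined: x = -π/3, y = π/4.
LHS = tan(x+y) ≈ -0.2679
RHS = tan(x)+tan(y) ≈ -0.7321
Since -0.2679 ≠ -0.7321, the equation fails at this point, so it cannot hold for all real values of x and y for which both sides are defined.
The correct formula is tan(x+y) = (tan(x) + tan(y))/(1 - tan(x)tan(y)).

Conclusion: No, this is NOT an identity.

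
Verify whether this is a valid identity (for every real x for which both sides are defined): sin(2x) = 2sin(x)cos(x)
Yes, this is an identity.

Claim: sin(2x) = 2sin(x)cos(x).
Reasoning: Put y = x in the addition formula sin(x+y) = sin(x)cos(y) + cos(x)sin(y): sin(2x) = sin(x)cos(x) + cos(x)sin(x) = 2sin(x)cos(x).
So the two sides agree for every real x for which both sides are defined.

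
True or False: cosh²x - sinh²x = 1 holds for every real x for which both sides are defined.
Claim: cosh²x - sinh²x = 1.
Reasoning: With cosh(x) = (e^x + e^-x)/2 and sinh(x) = (e^x - e^-x)/2: cosh²x = (e^(2x) + 2 + e^(-2x))/4 and sinh²x = (e^(2x) - 2 + e^(-2x))/4. Subtracting leaves 4/4 = 1.
So the two sides agree for every real x for which both sides are defined.

Conclusion: True.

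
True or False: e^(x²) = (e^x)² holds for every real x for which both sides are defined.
False.

Claim: e^(x²) = (e^x)².
Test a specific point where both sides are defined: x = 3/2.
LHS = e^(x²) ≈ 9.4877
RHS = (e^x)² ≈ 20.0855
Since 9.4877 ≠ 20.0855, the equation fails at this point, so it cannot hold for every real x for which both sides are defined.
(e^x)² = e^(2x), and 2x ≠ x² in general.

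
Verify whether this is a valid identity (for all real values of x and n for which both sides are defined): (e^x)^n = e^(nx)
Yes, this is an identity.

Claim: (e^x)^n = e^(nx).
Reasoning: e^x is a positive real number, and for a positive base B and real exponent n, B^n = e^(n·ln B). With B = e^x, ln B = x, so (e^x)^n = e^(n·x).
So the two sides agree for all real values of x and n for which both sides are defined.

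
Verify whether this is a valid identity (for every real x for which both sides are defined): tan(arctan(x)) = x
Yes, this is an identity.

Claim: tan(arctan(x)) = x.
Reasoning: For every real x, arctan(x) is by definition the angle in (-π/2, π/2) whose tangent equals x. Taking the tangent of that angle returns x.
So the two sides agree for every real x for which both sides are defined.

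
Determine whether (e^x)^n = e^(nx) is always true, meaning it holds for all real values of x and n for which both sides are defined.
Yes, this is an identity.

Claim: (e^x)^n = e^(nx).
Reasoning: e^x is a positive real number, and for a positive base B and real exponent n, B^n = e^(n·ln B). With B = e^x, ln B = x, so (e^x)^n = e^(n·x).
So the two sides agree for all real values of x and n for which both sides are defined.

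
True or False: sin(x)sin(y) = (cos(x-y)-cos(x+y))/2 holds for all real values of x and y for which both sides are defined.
Claim: sin(x)sin(y) = (cos(x-y)-cos(x+y))/2.
Reasoning: cos(x-y) = cos(x)cos(y) + sin(x)sin(y) and cos(x+y) = cos(x)cos(y) - sin(x)sin(y). Subtracting, cos(x-y) - cos(x+y) = 2sin(x)sin(y); divide by 2.
So the two sides agree for all real values of x and y for which both sides are defined.

Conclusion: True.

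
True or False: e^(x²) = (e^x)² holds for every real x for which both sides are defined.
False.

Claim: e^(x²) = (e^x)².
Test a specific point where both sides are defined: x = -3.
LHS = e^(x²) ≈ 8103.0839
RHS = (e^x)² ≈ 0.0025
Since 8103.0839 ≠ 0.0025, the equation fails at this point, so it cannot hold for every real x for which both sides are defined.
(e^x)² = e^(2x), and 2x ≠ x² in general.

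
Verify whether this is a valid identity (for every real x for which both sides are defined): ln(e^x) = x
Claim: ln(e^x) = x.
Reasoning: ln is the inverse of the exponential: ln(e^x) asks for the exponent p with e^p = e^x, and since e^p is one-to-one that exponent is p = x.
So the two sides agree for every real x for which both sides are defined.

Conclusion: Yes, this is an identity.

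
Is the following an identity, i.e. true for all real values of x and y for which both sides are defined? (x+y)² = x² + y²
Claim: (x+y)² = x² + y².
Test a specific point where both sides are defined: x = -3, y = 3.
LHS = (x+y)² ≈ 0.0000
RHS = x² + y² ≈ 18.0000
Since 0.0000 ≠ 18.0000, the equation fails at this point, so it cannot hold for all real values of x and y for which both sides are defined.
The correct expansion is (x+y)² = x² + 2xy + y²; the cross term 2xy is missing.

Conclusion: No, this is NOT an identity.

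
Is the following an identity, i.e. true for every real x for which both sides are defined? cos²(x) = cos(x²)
No, this is NOT an identity.

Claim: cos²(x) = cos(x²).
Test a specific point where both sides are defined: x = -π/3.
LHS = cos²(x) ≈ 0.2500
RHS = cos(x²) ≈ 0.4566
Since 0.2500 ≠ 0.4566, the equation fails at this point, so it cannot hold for every real x for which both sides are defined.
cos²(x) means (cos x)², squaring the output; cos(x²) squares the input. These are different functions.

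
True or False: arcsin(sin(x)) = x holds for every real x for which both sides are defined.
Claim: arcsin(sin(x)) = x.
Test a specific point where both sides are defined: x = π.
LHS = arcsin(sin(x)) ≈ 0.0000
RHS = x ≈ 3.1416
Since 0.0000 ≠ 3.1416, the equation fails at this point, so it cannot hold for every real x for which both sides are defined.
arcsin only returns values in [-π/2, π/2], so arcsin(sin(x)) = x holds only for x in that interval, not for all real x.

Conclusion: False.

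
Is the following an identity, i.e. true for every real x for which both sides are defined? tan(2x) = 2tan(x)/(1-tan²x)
Claim: tan(2x) = 2tan(x)/(1-tan²x).
Reasoning: tan(2x) = sin(2x)/cos(2x) = 2sin(x)cos(x) / (cos²x - sin²x). Divide numerator and denominator by cos²x: 2tan(x) / (1 - tan²x).
So the two sides agree for every real x for which both sides are defined.

Conclusion: Yes, this is an identity.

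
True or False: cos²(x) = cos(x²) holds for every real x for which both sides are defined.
Claim: cos²(x) = cos(x²).
Test a specific point where both sides are defined: x = -π/6.
LHS = cos²(x) ≈ 0.7500
RHS = cos(x²) ≈ 0.9627
Since 0.7500 ≠ 0.9627, the equation fails at this point, so it cannot hold for every real x for which both sides are defined.
cos²(x) means (cos x)², squaring the output; cos(x²) squares the input. These are different functions.

Conclusion: False.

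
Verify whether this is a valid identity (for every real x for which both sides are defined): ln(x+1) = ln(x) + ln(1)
No, this is NOT an identity.

Claim: ln(x+1) = ln(x) + ln(1).
Test a specific point where both sides are defined: x = 3/2.
LHS = ln(x+1) ≈ 0.9163
RHS = ln(x) + ln(1) ≈ 0.4055
Since 0.9163 ≠ 0.4055, the equation fails at this point, so it cannot hold for every real x for which both sides are defined.
ln(1) = 0, so the right side is just ln(x), which differs from ln(x+1).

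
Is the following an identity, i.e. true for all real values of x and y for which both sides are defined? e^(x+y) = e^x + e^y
Claim: e^(x+y) = e^x + e^y.
Test a specific point where both sides are defined: x = 2, y = -2.
LHS = e^(x+y) ≈ 1.0000
RHS = e^x + e^y ≈ 7.5244
Since 1.0000 ≠ 7.5244, the equation fails at this point, so it cannot hold for all real values of x and y for which both sides are defined.
The correct rule is e^(x+y) = e^x · e^y (a product, not a sum).

Conclusion: No, this is NOT an identity.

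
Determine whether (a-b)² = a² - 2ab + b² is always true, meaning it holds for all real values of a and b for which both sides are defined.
Claim: (a-b)² = a² - 2ab + b².
Reasoning: Expand: (a-b)² = (a-b)(a-b) = a·a - a·b - b·a + b·b = a² - 2ab + b².
So the two sides agree for all real values of a and b for which both sides are defined.

Conclusion: Yes, this is an identity.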